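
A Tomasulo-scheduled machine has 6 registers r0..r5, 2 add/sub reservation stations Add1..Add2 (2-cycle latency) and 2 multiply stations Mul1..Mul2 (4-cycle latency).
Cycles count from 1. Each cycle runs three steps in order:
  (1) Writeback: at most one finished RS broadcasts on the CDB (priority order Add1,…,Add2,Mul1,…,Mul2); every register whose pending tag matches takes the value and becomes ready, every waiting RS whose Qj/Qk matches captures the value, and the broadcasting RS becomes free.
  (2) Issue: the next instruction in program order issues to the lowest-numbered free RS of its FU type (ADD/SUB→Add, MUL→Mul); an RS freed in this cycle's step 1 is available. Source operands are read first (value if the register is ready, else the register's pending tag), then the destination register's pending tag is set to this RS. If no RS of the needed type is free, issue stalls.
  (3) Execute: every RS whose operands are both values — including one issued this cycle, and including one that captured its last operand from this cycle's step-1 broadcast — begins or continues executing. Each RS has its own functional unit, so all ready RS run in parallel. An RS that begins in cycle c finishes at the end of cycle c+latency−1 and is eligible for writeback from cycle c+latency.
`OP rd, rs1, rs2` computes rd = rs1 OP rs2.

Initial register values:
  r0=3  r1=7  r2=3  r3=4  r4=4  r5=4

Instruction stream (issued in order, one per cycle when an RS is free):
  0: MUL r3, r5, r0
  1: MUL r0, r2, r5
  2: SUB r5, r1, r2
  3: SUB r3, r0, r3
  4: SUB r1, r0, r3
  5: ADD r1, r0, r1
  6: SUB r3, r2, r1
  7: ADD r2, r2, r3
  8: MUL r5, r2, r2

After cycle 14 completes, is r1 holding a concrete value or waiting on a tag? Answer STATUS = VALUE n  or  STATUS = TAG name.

STATUS = VALUE 24

c1: issue MUL r3<-Mul1 | r0:3,r1:7,r2:3,r3:Mul1,r4:4,r5:4
c2: issue MUL r0<-Mul2 | r0:Mul2,r1:7,r2:3,r3:Mul1,r4:4,r5:4
c3: issue SUB r5<-Add1 | r0:Mul2,r1:7,r2:3,r3:Mul1,r4:4,r5:Add1
c4: issue SUB r3<-Add2 | r0:Mul2,r1:7,r2:3,r3:Add2,r4:4,r5:Add1
c5: CDB Add1=4; issue SUB r1<-Add1 | r0:Mul2,r1:Add1,r2:3,r3:Add2,r4:4,r5:4
c6: CDB Mul1=12; stall | r0:Mul2,r1:Add1,r2:3,r3:Add2,r4:4,r5:4
c7: CDB Mul2=12; stall | r0:12,r1:Add1,r2:3,r3:Add2,r4:4,r5:4
c8: stall | r0:12,r1:Add1,r2:3,r3:Add2,r4:4,r5:4
c9: CDB Add2=0; issue ADD r1<-Add2 | r0:12,r1:Add2,r2:3,r3:0,r4:4,r5:4
c10: stall | r0:12,r1:Add2,r2:3,r3:0,r4:4,r5:4
c11: CDB Add1=12; issue SUB r3<-Add1 | r0:12,r1:Add2,r2:3,r3:Add1,r4:4,r5:4
c12: stall | r0:12,r1:Add2,r2:3,r3:Add1,r4:4,r5:4
c13: CDB Add2=24; issue ADD r2<-Add2 | r0:12,r1:24,r2:Add2,r3:Add1,r4:4,r5:4
c14: issue MUL r5<-Mul1 | r0:12,r1:24,r2:Add2,r3:Add1,r4:4,r5:Mul1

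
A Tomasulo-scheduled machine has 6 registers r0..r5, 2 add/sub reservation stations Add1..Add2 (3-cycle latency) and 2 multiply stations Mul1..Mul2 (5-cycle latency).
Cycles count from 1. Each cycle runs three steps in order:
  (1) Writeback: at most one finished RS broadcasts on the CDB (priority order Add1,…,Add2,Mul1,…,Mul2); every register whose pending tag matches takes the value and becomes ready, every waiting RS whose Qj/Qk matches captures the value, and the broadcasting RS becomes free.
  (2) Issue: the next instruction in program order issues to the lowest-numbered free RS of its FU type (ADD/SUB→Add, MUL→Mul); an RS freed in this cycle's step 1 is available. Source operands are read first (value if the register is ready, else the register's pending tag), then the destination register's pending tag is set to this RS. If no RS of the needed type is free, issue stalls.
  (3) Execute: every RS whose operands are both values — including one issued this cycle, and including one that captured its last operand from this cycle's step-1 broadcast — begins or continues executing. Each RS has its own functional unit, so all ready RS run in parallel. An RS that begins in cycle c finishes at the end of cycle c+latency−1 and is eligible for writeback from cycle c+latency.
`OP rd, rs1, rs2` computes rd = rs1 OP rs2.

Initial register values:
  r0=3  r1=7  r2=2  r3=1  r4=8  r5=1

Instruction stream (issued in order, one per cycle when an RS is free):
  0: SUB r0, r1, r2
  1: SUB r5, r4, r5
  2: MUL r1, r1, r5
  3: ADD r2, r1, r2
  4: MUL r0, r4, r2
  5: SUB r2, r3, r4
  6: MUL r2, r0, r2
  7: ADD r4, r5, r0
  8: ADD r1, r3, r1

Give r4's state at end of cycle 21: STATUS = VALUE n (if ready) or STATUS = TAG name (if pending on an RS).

c1: issue SUB r0<-Add1 | r0:Add1,r1:7,r2:2,r3:1,r4:8,r5:1
c2: issue SUB r5<-Add2 | r0:Add1,r1:7,r2:2,r3:1,r4:8,r5:Add2
c3: issue MUL r1<-Mul1 | r0:Add1,r1:Mul1,r2:2,r3:1,r4:8,r5:Add2
c4: CDB Add1=5; issue ADD r2<-Add1 | r0:5,r1:Mul1,r2:Add1,r3:1,r4:8,r5:Add2
c5: CDB Add2=7; issue MUL r0<-Mul2 | r0:Mul2,r1:Mul1,r2:Add1,r3:1,r4:8,r5:7
c6: issue SUB r2<-Add2 | r0:Mul2,r1:Mul1,r2:Add2,r3:1,r4:8,r5:7
c7: stall | r0:Mul2,r1:Mul1,r2:Add2,r3:1,r4:8,r5:7
c8: stall | r0:Mul2,r1:Mul1,r2:Add2,r3:1,r4:8,r5:7
c9: CDB Add2=-7; stall | r0:Mul2,r1:Mul1,r2:-7,r3:1,r4:8,r5:7
c10: CDB Mul1=49; issue MUL r2<-Mul1 | r0:Mul2,r1:49,r2:Mul1,r3:1,r4:8,r5:7
c11: issue ADD r4<-Add2 | r0:Mul2,r1:49,r2:Mul1,r3:1,r4:Add2,r5:7
c12: stall | r0:Mul2,r1:49,r2:Mul1,r3:1,r4:Add2,r5:7
c13: CDB Add1=51; issue ADD r1<-Add1 | r0:Mul2,r1:Add1,r2:Mul1,r3:1,r4:Add2,r5:7
c14: - | r0:Mul2,r1:Add1,r2:Mul1,r3:1,r4:Add2,r5:7
c15: - | r0:Mul2,r1:Add1,r2:Mul1,r3:1,r4:Add2,r5:7
c16: CDB Add1=50 | r0:Mul2,r1:50,r2:Mul1,r3:1,r4:Add2,r5:7
c17: - | r0:Mul2,r1:50,r2:Mul1,r3:1,r4:Add2,r5:7
c18: CDB Mul2=408 | r0:408,r1:50,r2:Mul1,r3:1,r4:Add2,r5:7
c19: - | r0:408,r1:50,r2:Mul1,r3:1,r4:Add2,r5:7
c20: - | r0:408,r1:50,r2:Mul1,r3:1,r4:Add2,r5:7
c21: CDB Add2=415 | r0:408,r1:50,r2:Mul1,r3:1,r4:415,r5:7

STATUS = VALUE 415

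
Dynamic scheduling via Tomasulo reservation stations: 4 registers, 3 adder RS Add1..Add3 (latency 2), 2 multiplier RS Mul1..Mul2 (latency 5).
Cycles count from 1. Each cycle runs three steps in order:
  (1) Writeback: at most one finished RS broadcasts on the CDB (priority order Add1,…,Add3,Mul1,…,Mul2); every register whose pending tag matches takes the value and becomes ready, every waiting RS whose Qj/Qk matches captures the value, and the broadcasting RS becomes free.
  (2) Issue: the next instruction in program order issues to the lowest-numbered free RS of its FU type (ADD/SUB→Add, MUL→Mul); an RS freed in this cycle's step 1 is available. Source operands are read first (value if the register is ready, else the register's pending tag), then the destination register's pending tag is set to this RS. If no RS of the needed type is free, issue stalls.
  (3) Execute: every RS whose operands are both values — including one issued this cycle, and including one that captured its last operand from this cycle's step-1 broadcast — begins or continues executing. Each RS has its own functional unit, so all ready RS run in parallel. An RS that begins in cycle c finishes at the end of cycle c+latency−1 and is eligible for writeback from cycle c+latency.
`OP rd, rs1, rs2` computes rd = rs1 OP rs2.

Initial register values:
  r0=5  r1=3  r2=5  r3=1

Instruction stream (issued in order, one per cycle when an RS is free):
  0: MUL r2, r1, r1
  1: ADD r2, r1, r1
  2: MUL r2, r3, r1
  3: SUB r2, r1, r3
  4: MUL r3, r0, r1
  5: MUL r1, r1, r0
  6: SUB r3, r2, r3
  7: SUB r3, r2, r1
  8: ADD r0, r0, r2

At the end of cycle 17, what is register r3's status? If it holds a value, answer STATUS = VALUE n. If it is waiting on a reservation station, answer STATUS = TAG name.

STATUS = VALUE -13

c1: issue MUL r2<-Mul1 | r0:5,r1:3,r2:Mul1,r3:1
c2: issue ADD r2<-Add1 | r0:5,r1:3,r2:Add1,r3:1
c3: issue MUL r2<-Mul2 | r0:5,r1:3,r2:Mul2,r3:1
c4: CDB Add1=6; issue SUB r2<-Add1 | r0:5,r1:3,r2:Add1,r3:1
c5: stall | r0:5,r1:3,r2:Add1,r3:1
c6: CDB Add1=2; stall | r0:5,r1:3,r2:2,r3:1
c7: CDB Mul1=9; issue MUL r3<-Mul1 | r0:5,r1:3,r2:2,r3:Mul1
c8: CDB Mul2=3; issue MUL r1<-Mul2 | r0:5,r1:Mul2,r2:2,r3:Mul1
c9: issue SUB r3<-Add1 | r0:5,r1:Mul2,r2:2,r3:Add1
c10: issue SUB r3<-Add2 | r0:5,r1:Mul2,r2:2,r3:Add2
c11: issue ADD r0<-Add3 | r0:Add3,r1:Mul2,r2:2,r3:Add2
c12: CDB Mul1=15 | r0:Add3,r1:Mul2,r2:2,r3:Add2
c13: CDB Add3=7 | r0:7,r1:Mul2,r2:2,r3:Add2
c14: CDB Add1=-13 | r0:7,r1:Mul2,r2:2,r3:Add2
c15: CDB Mul2=15 | r0:7,r1:15,r2:2,r3:Add2
c16: - | r0:7,r1:15,r2:2,r3:Add2
c17: CDB Add2=-13 | r0:7,r1:15,r2:2,r3:-13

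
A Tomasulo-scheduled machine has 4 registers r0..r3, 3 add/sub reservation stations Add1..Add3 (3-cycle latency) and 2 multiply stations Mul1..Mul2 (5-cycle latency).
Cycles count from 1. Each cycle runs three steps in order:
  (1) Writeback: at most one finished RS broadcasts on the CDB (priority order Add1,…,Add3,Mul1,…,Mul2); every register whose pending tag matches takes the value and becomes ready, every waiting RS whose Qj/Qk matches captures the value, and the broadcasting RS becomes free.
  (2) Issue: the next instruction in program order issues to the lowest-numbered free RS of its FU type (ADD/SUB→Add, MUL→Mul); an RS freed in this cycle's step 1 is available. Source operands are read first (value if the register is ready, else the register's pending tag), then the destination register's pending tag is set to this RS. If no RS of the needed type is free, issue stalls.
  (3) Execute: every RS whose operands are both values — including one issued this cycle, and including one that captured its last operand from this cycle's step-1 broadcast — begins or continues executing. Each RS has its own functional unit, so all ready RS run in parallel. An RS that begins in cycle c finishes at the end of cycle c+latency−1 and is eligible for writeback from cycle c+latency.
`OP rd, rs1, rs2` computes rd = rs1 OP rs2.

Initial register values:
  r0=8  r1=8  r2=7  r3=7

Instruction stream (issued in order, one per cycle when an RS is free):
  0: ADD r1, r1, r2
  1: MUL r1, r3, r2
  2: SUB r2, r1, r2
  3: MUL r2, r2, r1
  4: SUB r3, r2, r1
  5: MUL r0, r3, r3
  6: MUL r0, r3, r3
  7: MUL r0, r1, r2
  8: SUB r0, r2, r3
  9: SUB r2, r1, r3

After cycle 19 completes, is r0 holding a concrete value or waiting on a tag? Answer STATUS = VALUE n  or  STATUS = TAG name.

STATUS = TAG Mul2

  c1: issue ADD r1<-Add1  regs: r0:8,r1:Add1,r2:7,r3:7
  c2: issue MUL r1<-Mul1  regs: r0:8,r1:Mul1,r2:7,r3:7
  c3: issue SUB r2<-Add2  regs: r0:8,r1:Mul1,r2:Add2,r3:7
  c4: CDB Add1=15; issue MUL r2<-Mul2  regs: r0:8,r1:Mul1,r2:Mul2,r3:7
  c5: issue SUB r3<-Add1  regs: r0:8,r1:Mul1,r2:Mul2,r3:Add1
  c6: stall  regs: r0:8,r1:Mul1,r2:Mul2,r3:Add1
  c7: CDB Mul1=49; issue MUL r0<-Mul1  regs: r0:Mul1,r1:49,r2:Mul2,r3:Add1
  c8: stall  regs: r0:Mul1,r1:49,r2:Mul2,r3:Add1
  c9: stall  regs: r0:Mul1,r1:49,r2:Mul2,r3:Add1
  c10: CDB Add2=42; stall  regs: r0:Mul1,r1:49,r2:Mul2,r3:Add1
  c11: stall  regs: r0:Mul1,r1:49,r2:Mul2,r3:Add1
  c12: stall  regs: r0:Mul1,r1:49,r2:Mul2,r3:Add1
  c13: stall  regs: r0:Mul1,r1:49,r2:Mul2,r3:Add1
  c14: stall  regs: r0:Mul1,r1:49,r2:Mul2,r3:Add1
  c15: CDB Mul2=2058; issue MUL r0<-Mul2  regs: r0:Mul2,r1:49,r2:2058,r3:Add1
  c16: stall  regs: r0:Mul2,r1:49,r2:2058,r3:Add1
  c17: stall  regs: r0:Mul2,r1:49,r2:2058,r3:Add1
  c18: CDB Add1=2009; stall  regs: r0:Mul2,r1:49,r2:2058,r3:2009
  c19: stall  regs: r0:Mul2,r1:49,r2:2058,r3:2009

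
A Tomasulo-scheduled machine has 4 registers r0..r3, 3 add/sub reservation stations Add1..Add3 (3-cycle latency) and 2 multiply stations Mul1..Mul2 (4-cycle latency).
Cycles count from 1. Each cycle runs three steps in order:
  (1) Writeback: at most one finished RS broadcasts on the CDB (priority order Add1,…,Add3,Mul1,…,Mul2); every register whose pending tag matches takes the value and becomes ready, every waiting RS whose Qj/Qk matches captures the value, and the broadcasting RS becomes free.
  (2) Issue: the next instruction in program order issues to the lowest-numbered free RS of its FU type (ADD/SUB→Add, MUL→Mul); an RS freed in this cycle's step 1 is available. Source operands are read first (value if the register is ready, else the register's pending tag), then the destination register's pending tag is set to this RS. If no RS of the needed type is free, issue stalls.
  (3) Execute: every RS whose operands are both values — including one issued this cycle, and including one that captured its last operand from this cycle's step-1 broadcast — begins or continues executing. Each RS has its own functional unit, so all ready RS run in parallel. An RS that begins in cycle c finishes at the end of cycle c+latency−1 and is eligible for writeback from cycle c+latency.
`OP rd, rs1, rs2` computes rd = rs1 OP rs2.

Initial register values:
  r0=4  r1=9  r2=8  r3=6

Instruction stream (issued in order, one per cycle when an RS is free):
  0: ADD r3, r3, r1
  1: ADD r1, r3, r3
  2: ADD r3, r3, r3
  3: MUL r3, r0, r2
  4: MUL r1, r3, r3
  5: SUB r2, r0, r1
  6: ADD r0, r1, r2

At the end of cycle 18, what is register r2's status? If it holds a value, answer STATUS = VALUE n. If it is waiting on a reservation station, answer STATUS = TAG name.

c1: issue ADD r3<-Add1 | r0:4,r1:9,r2:8,r3:Add1
c2: issue ADD r1<-Add2 | r0:4,r1:Add2,r2:8,r3:Add1
c3: issue ADD r3<-Add3 | r0:4,r1:Add2,r2:8,r3:Add3
c4: CDB Add1=15; issue MUL r3<-Mul1 | r0:4,r1:Add2,r2:8,r3:Mul1
c5: issue MUL r1<-Mul2 | r0:4,r1:Mul2,r2:8,r3:Mul1
c6: issue SUB r2<-Add1 | r0:4,r1:Mul2,r2:Add1,r3:Mul1
c7: CDB Add2=30; issue ADD r0<-Add2 | r0:Add2,r1:Mul2,r2:Add1,r3:Mul1
c8: CDB Add3=30 | r0:Add2,r1:Mul2,r2:Add1,r3:Mul1
c9: CDB Mul1=32 | r0:Add2,r1:Mul2,r2:Add1,r3:32
c10: - | r0:Add2,r1:Mul2,r2:Add1,r3:32
c11: - | r0:Add2,r1:Mul2,r2:Add1,r3:32
c12: - | r0:Add2,r1:Mul2,r2:Add1,r3:32
c13: CDB Mul2=1024 | r0:Add2,r1:1024,r2:Add1,r3:32
c14: - | r0:Add2,r1:1024,r2:Add1,r3:32
c15: - | r0:Add2,r1:1024,r2:Add1,r3:32
c16: CDB Add1=-1020 | r0:Add2,r1:1024,r2:-1020,r3:32
c17: - | r0:Add2,r1:1024,r2:-1020,r3:32
c18: - | r0:Add2,r1:1024,r2:-1020,r3:32

STATUS = VALUE -1020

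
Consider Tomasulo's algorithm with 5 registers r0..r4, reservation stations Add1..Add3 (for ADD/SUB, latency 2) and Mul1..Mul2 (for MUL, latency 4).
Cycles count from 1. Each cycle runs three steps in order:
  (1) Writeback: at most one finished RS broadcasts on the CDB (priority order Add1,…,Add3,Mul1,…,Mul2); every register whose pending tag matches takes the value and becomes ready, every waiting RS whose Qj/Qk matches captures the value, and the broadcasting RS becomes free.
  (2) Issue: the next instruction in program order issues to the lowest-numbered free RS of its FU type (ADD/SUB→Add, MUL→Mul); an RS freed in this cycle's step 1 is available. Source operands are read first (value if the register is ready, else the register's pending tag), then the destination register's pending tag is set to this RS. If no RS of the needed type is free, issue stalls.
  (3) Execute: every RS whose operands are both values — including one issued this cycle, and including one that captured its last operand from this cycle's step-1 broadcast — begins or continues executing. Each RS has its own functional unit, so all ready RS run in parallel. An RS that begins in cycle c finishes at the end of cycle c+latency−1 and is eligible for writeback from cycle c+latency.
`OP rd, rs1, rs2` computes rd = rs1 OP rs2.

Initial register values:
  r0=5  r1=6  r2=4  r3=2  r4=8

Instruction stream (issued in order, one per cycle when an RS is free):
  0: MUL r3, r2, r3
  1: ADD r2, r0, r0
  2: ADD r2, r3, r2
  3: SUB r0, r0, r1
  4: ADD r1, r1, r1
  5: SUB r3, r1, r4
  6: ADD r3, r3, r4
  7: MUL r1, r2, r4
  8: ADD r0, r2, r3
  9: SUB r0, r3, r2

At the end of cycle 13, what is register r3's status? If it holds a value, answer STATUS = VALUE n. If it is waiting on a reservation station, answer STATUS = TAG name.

cycle 1: issue MUL r3<-Mul1 // r0:5,r1:6,r2:4,r3:Mul1,r4:8
cycle 2: issue ADD r2<-Add1 // r0:5,r1:6,r2:Add1,r3:Mul1,r4:8
cycle 3: issue ADD r2<-Add2 // r0:5,r1:6,r2:Add2,r3:Mul1,r4:8
cycle 4: CDB Add1=10; issue SUB r0<-Add1 // r0:Add1,r1:6,r2:Add2,r3:Mul1,r4:8
cycle 5: CDB Mul1=8; issue ADD r1<-Add3 // r0:Add1,r1:Add3,r2:Add2,r3:8,r4:8
cycle 6: CDB Add1=-1; issue SUB r3<-Add1 // r0:-1,r1:Add3,r2:Add2,r3:Add1,r4:8
cycle 7: CDB Add2=18; issue ADD r3<-Add2 // r0:-1,r1:Add3,r2:18,r3:Add2,r4:8
cycle 8: CDB Add3=12; issue MUL r1<-Mul1 // r0:-1,r1:Mul1,r2:18,r3:Add2,r4:8
cycle 9: issue ADD r0<-Add3 // r0:Add3,r1:Mul1,r2:18,r3:Add2,r4:8
cycle 10: CDB Add1=4; issue SUB r0<-Add1 // r0:Add1,r1:Mul1,r2:18,r3:Add2,r4:8
cycle 11: - // r0:Add1,r1:Mul1,r2:18,r3:Add2,r4:8
cycle 12: CDB Add2=12 // r0:Add1,r1:Mul1,r2:18,r3:12,r4:8
cycle 13: CDB Mul1=144 // r0:Add1,r1:144,r2:18,r3:12,r4:8

STATUS = VALUE 12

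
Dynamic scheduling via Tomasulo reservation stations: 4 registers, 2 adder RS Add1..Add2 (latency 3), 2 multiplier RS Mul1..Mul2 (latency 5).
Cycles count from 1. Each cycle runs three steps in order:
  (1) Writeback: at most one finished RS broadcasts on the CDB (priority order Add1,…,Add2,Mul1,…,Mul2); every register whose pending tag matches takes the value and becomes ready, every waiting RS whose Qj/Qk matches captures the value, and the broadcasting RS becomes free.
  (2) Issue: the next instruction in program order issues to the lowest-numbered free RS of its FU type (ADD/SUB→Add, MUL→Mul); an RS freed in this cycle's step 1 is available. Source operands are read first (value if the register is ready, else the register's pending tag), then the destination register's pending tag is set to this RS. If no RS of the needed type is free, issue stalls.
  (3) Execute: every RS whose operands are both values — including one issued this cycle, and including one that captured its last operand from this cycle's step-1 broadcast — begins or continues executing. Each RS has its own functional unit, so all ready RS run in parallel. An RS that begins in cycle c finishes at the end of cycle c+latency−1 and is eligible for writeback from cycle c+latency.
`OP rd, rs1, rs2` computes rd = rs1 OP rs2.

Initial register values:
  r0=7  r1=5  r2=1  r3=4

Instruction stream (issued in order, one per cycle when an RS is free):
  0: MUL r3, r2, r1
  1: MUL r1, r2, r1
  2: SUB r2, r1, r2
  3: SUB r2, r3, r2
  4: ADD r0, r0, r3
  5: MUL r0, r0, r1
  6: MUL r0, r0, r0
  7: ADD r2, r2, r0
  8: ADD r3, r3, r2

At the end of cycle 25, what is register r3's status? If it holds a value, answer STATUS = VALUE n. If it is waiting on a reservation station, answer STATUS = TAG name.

STATUS = TAG Add2

  c1: issue MUL r3<-Mul1  regs: r0:7,r1:5,r2:1,r3:Mul1
  c2: issue MUL r1<-Mul2  regs: r0:7,r1:Mul2,r2:1,r3:Mul1
  c3: issue SUB r2<-Add1  regs: r0:7,r1:Mul2,r2:Add1,r3:Mul1
  c4: issue SUB r2<-Add2  regs: r0:7,r1:Mul2,r2:Add2,r3:Mul1
  c5: stall  regs: r0:7,r1:Mul2,r2:Add2,r3:Mul1
  c6: CDB Mul1=5; stall  regs: r0:7,r1:Mul2,r2:Add2,r3:5
  c7: CDB Mul2=5; stall  regs: r0:7,r1:5,r2:Add2,r3:5
  c8: stall  regs: r0:7,r1:5,r2:Add2,r3:5
  c9: stall  regs: r0:7,r1:5,r2:Add2,r3:5
  c10: CDB Add1=4; issue ADD r0<-Add1  regs: r0:Add1,r1:5,r2:Add2,r3:5
  c11: issue MUL r0<-Mul1  regs: r0:Mul1,r1:5,r2:Add2,r3:5
  c12: issue MUL r0<-Mul2  regs: r0:Mul2,r1:5,r2:Add2,r3:5
  c13: CDB Add1=12; issue ADD r2<-Add1  regs: r0:Mul2,r1:5,r2:Add1,r3:5
  c14: CDB Add2=1; issue ADD r3<-Add2  regs: r0:Mul2,r1:5,r2:Add1,r3:Add2
  c15: -  regs: r0:Mul2,r1:5,r2:Add1,r3:Add2
  c16: -  regs: r0:Mul2,r1:5,r2:Add1,r3:Add2
  c17: -  regs: r0:Mul2,r1:5,r2:Add1,r3:Add2
  c18: CDB Mul1=60  regs: r0:Mul2,r1:5,r2:Add1,r3:Add2
  c19: -  regs: r0:Mul2,r1:5,r2:Add1,r3:Add2
  c20: -  regs: r0:Mul2,r1:5,r2:Add1,r3:Add2
  c21: -  regs: r0:Mul2,r1:5,r2:Add1,r3:Add2
  c22: -  regs: r0:Mul2,r1:5,r2:Add1,r3:Add2
  c23: CDB Mul2=3600  regs: r0:3600,r1:5,r2:Add1,r3:Add2
  c24: -  regs: r0:3600,r1:5,r2:Add1,r3:Add2
  c25: -  regs: r0:3600,r1:5,r2:Add1,r3:Add2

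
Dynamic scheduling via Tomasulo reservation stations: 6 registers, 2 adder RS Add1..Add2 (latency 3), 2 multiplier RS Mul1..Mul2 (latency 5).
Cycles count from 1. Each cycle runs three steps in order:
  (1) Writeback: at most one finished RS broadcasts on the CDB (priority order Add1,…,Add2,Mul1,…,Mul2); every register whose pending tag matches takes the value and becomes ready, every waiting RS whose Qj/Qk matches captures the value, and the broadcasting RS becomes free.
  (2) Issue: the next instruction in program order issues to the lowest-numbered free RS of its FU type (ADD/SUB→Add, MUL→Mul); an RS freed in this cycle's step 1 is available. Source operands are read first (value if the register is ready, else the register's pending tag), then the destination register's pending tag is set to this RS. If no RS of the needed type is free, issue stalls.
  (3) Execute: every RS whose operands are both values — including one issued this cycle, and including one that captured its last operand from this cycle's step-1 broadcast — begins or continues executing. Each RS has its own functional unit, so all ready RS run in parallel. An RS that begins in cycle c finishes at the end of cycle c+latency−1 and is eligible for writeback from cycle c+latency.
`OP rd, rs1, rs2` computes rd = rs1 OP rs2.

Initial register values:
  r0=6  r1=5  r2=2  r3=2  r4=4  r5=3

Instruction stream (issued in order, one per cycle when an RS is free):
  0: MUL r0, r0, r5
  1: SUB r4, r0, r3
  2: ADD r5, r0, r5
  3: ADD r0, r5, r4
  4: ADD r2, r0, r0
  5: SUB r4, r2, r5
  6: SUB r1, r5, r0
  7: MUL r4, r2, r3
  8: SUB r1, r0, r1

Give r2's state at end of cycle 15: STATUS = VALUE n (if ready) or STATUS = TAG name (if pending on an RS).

STATUS = TAG Add2

c1: issue MUL r0<-Mul1 | r0:Mul1,r1:5,r2:2,r3:2,r4:4,r5:3
c2: issue SUB r4<-Add1 | r0:Mul1,r1:5,r2:2,r3:2,r4:Add1,r5:3
c3: issue ADD r5<-Add2 | r0:Mul1,r1:5,r2:2,r3:2,r4:Add1,r5:Add2
c4: stall | r0:Mul1,r1:5,r2:2,r3:2,r4:Add1,r5:Add2
c5: stall | r0:Mul1,r1:5,r2:2,r3:2,r4:Add1,r5:Add2
c6: CDB Mul1=18; stall | r0:18,r1:5,r2:2,r3:2,r4:Add1,r5:Add2
c7: stall | r0:18,r1:5,r2:2,r3:2,r4:Add1,r5:Add2
c8: stall | r0:18,r1:5,r2:2,r3:2,r4:Add1,r5:Add2
c9: CDB Add1=16; issue ADD r0<-Add1 | r0:Add1,r1:5,r2:2,r3:2,r4:16,r5:Add2
c10: CDB Add2=21; issue ADD r2<-Add2 | r0:Add1,r1:5,r2:Add2,r3:2,r4:16,r5:21
c11: stall | r0:Add1,r1:5,r2:Add2,r3:2,r4:16,r5:21
c12: stall | r0:Add1,r1:5,r2:Add2,r3:2,r4:16,r5:21
c13: CDB Add1=37; issue SUB r4<-Add1 | r0:37,r1:5,r2:Add2,r3:2,r4:Add1,r5:21
c14: stall | r0:37,r1:5,r2:Add2,r3:2,r4:Add1,r5:21
c15: stall | r0:37,r1:5,r2:Add2,r3:2,r4:Add1,r5:21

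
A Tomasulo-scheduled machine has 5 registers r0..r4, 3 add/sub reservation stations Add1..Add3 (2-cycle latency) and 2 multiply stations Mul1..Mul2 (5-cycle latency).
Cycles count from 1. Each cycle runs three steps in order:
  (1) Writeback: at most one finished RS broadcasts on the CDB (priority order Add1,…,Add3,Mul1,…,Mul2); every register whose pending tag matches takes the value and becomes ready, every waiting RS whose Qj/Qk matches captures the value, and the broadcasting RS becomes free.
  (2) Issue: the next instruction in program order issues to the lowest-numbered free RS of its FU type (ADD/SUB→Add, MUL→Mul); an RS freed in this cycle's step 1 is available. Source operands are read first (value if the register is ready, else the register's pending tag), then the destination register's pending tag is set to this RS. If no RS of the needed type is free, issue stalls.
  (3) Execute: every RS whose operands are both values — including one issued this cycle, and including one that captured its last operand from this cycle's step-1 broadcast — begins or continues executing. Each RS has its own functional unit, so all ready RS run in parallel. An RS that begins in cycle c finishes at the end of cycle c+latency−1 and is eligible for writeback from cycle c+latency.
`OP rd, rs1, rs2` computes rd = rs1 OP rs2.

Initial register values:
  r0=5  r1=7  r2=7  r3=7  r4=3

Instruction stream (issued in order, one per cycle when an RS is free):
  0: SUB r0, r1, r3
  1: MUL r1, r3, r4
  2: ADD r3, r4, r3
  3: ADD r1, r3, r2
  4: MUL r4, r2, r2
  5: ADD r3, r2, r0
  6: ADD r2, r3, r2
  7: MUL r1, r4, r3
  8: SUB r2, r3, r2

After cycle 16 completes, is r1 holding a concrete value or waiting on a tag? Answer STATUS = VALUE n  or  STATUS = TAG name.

STATUS = VALUE 343

cycle 1: issue SUB r0<-Add1 // r0:Add1,r1:7,r2:7,r3:7,r4:3
cycle 2: issue MUL r1<-Mul1 // r0:Add1,r1:Mul1,r2:7,r3:7,r4:3
cycle 3: CDB Add1=0; issue ADD r3<-Add1 // r0:0,r1:Mul1,r2:7,r3:Add1,r4:3
cycle 4: issue ADD r1<-Add2 // r0:0,r1:Add2,r2:7,r3:Add1,r4:3
cycle 5: CDB Add1=10; issue MUL r4<-Mul2 // r0:0,r1:Add2,r2:7,r3:10,r4:Mul2
cycle 6: issue ADD r3<-Add1 // r0:0,r1:Add2,r2:7,r3:Add1,r4:Mul2
cycle 7: CDB Add2=17; issue ADD r2<-Add2 // r0:0,r1:17,r2:Add2,r3:Add1,r4:Mul2
cycle 8: CDB Add1=7; stall // r0:0,r1:17,r2:Add2,r3:7,r4:Mul2
cycle 9: CDB Mul1=21; issue MUL r1<-Mul1 // r0:0,r1:Mul1,r2:Add2,r3:7,r4:Mul2
cycle 10: CDB Add2=14; issue SUB r2<-Add1 // r0:0,r1:Mul1,r2:Add1,r3:7,r4:Mul2
cycle 11: CDB Mul2=49 // r0:0,r1:Mul1,r2:Add1,r3:7,r4:49
cycle 12: CDB Add1=-7 // r0:0,r1:Mul1,r2:-7,r3:7,r4:49
cycle 13: - // r0:0,r1:Mul1,r2:-7,r3:7,r4:49
cycle 14: - // r0:0,r1:Mul1,r2:-7,r3:7,r4:49
cycle 15: - // r0:0,r1:Mul1,r2:-7,r3:7,r4:49
cycle 16: CDB Mul1=343 // r0:0,r1:343,r2:-7,r3:7,r4:49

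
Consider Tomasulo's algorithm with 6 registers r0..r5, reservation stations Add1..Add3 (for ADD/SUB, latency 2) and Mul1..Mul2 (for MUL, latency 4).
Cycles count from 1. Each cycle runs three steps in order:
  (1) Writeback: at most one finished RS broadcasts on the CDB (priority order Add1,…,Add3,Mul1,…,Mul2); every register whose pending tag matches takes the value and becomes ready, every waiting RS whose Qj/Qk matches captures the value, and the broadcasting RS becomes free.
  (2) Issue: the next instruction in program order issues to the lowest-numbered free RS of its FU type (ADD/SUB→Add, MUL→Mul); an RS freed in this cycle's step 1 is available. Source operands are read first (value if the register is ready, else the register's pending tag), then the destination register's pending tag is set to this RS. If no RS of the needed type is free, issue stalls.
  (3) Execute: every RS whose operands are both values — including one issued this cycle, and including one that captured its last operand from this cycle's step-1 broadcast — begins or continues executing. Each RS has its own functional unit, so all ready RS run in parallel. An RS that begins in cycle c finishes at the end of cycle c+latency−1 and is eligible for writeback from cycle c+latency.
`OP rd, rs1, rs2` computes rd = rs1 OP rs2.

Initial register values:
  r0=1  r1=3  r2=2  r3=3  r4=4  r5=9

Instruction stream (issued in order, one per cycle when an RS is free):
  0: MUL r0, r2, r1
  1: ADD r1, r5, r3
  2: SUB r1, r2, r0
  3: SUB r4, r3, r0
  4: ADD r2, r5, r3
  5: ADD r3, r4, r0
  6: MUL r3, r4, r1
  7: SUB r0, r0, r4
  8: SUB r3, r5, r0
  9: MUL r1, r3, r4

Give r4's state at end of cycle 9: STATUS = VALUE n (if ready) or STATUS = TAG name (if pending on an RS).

c1: issue MUL r0<-Mul1 | r0:Mul1,r1:3,r2:2,r3:3,r4:4,r5:9
c2: issue ADD r1<-Add1 | r0:Mul1,r1:Add1,r2:2,r3:3,r4:4,r5:9
c3: issue SUB r1<-Add2 | r0:Mul1,r1:Add2,r2:2,r3:3,r4:4,r5:9
c4: CDB Add1=12; issue SUB r4<-Add1 | r0:Mul1,r1:Add2,r2:2,r3:3,r4:Add1,r5:9
c5: CDB Mul1=6; issue ADD r2<-Add3 | r0:6,r1:Add2,r2:Add3,r3:3,r4:Add1,r5:9
c6: stall | r0:6,r1:Add2,r2:Add3,r3:3,r4:Add1,r5:9
c7: CDB Add1=-3; issue ADD r3<-Add1 | r0:6,r1:Add2,r2:Add3,r3:Add1,r4:-3,r5:9
c8: CDB Add2=-4; issue MUL r3<-Mul1 | r0:6,r1:-4,r2:Add3,r3:Mul1,r4:-3,r5:9
c9: CDB Add1=3; issue SUB r0<-Add1 | r0:Add1,r1:-4,r2:Add3,r3:Mul1,r4:-3,r5:9

STATUS = VALUE -3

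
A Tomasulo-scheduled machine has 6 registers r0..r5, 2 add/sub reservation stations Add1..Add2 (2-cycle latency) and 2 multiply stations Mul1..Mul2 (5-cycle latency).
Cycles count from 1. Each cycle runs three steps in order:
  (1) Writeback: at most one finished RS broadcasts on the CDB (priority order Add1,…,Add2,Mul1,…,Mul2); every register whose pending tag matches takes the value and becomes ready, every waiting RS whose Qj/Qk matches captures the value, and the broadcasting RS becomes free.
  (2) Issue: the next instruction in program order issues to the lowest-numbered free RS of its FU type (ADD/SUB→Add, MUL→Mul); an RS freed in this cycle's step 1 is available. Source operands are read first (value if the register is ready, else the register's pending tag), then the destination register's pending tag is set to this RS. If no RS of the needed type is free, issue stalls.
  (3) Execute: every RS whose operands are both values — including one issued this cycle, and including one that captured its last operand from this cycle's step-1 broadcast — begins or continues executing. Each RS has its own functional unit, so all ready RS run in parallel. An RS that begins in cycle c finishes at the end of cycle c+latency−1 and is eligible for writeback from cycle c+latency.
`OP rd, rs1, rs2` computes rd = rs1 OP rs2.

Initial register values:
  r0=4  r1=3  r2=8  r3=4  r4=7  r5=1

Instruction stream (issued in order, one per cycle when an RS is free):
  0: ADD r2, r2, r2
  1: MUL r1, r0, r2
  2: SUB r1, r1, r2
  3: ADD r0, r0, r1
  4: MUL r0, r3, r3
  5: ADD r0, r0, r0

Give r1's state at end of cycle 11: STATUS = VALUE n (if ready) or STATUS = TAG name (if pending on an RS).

STATUS = VALUE 48

cycle 1: issue ADD r2<-Add1 // r0:4,r1:3,r2:Add1,r3:4,r4:7,r5:1
cycle 2: issue MUL r1<-Mul1 // r0:4,r1:Mul1,r2:Add1,r3:4,r4:7,r5:1
cycle 3: CDB Add1=16; issue SUB r1<-Add1 // r0:4,r1:Add1,r2:16,r3:4,r4:7,r5:1
cycle 4: issue ADD r0<-Add2 // r0:Add2,r1:Add1,r2:16,r3:4,r4:7,r5:1
cycle 5: issue MUL r0<-Mul2 // r0:Mul2,r1:Add1,r2:16,r3:4,r4:7,r5:1
cycle 6: stall // r0:Mul2,r1:Add1,r2:16,r3:4,r4:7,r5:1
cycle 7: stall // r0:Mul2,r1:Add1,r2:16,r3:4,r4:7,r5:1
cycle 8: CDB Mul1=64; stall // r0:Mul2,r1:Add1,r2:16,r3:4,r4:7,r5:1
cycle 9: stall // r0:Mul2,r1:Add1,r2:16,r3:4,r4:7,r5:1
cycle 10: CDB Add1=48; issue ADD r0<-Add1 // r0:Add1,r1:48,r2:16,r3:4,r4:7,r5:1
cycle 11: CDB Mul2=16 // r0:Add1,r1:48,r2:16,r3:4,r4:7,r5:1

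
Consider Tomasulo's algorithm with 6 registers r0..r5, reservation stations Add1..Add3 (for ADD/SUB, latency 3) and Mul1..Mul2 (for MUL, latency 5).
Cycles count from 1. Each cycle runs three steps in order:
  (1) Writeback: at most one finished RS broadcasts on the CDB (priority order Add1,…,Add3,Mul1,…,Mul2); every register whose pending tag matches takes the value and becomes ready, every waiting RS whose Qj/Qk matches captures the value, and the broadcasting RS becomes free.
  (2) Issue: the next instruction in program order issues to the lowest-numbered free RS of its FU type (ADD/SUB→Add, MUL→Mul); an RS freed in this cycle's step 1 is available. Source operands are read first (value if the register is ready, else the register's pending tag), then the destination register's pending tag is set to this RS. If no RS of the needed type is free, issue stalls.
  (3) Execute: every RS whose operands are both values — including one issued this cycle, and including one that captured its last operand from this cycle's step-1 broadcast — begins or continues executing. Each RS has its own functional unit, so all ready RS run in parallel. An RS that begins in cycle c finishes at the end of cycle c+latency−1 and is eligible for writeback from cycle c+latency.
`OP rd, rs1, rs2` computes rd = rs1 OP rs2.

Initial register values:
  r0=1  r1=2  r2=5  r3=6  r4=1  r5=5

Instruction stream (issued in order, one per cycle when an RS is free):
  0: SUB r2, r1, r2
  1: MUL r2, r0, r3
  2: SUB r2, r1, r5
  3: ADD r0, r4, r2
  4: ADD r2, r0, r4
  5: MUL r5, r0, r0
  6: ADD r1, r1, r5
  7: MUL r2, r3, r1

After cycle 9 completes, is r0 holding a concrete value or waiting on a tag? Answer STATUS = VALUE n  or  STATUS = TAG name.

  c1: issue SUB r2<-Add1  regs: r0:1,r1:2,r2:Add1,r3:6,r4:1,r5:5
  c2: issue MUL r2<-Mul1  regs: r0:1,r1:2,r2:Mul1,r3:6,r4:1,r5:5
  c3: issue SUB r2<-Add2  regs: r0:1,r1:2,r2:Add2,r3:6,r4:1,r5:5
  c4: CDB Add1=-3; issue ADD r0<-Add1  regs: r0:Add1,r1:2,r2:Add2,r3:6,r4:1,r5:5
  c5: issue ADD r2<-Add3  regs: r0:Add1,r1:2,r2:Add3,r3:6,r4:1,r5:5
  c6: CDB Add2=-3; issue MUL r5<-Mul2  regs: r0:Add1,r1:2,r2:Add3,r3:6,r4:1,r5:Mul2
  c7: CDB Mul1=6; issue ADD r1<-Add2  regs: r0:Add1,r1:Add2,r2:Add3,r3:6,r4:1,r5:Mul2
  c8: issue MUL r2<-Mul1  regs: r0:Add1,r1:Add2,r2:Mul1,r3:6,r4:1,r5:Mul2
  c9: CDB Add1=-2  regs: r0:-2,r1:Add2,r2:Mul1,r3:6,r4:1,r5:Mul2

STATUS = VALUE -2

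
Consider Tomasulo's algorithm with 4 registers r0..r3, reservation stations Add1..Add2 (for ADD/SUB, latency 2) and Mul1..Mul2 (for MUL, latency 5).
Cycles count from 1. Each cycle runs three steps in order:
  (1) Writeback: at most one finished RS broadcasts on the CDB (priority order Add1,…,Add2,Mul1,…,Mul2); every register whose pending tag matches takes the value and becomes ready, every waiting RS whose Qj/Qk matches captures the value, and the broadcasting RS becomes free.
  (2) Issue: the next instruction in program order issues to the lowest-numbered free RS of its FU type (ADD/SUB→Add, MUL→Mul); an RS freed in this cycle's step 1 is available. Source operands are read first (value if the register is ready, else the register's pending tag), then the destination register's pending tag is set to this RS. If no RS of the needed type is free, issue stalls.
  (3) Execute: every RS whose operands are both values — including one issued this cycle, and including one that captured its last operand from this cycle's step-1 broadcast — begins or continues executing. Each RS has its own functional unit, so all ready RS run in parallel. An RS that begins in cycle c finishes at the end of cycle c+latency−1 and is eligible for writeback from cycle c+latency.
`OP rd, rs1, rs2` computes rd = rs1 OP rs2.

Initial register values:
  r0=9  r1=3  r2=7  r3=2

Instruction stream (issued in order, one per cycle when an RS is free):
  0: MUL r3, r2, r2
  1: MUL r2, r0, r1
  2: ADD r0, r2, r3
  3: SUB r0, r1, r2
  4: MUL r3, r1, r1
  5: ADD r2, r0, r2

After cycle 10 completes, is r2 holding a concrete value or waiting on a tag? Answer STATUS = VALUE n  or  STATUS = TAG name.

cycle 1: issue MUL r3<-Mul1 // r0:9,r1:3,r2:7,r3:Mul1
cycle 2: issue MUL r2<-Mul2 // r0:9,r1:3,r2:Mul2,r3:Mul1
cycle 3: issue ADD r0<-Add1 // r0:Add1,r1:3,r2:Mul2,r3:Mul1
cycle 4: issue SUB r0<-Add2 // r0:Add2,r1:3,r2:Mul2,r3:Mul1
cycle 5: stall // r0:Add2,r1:3,r2:Mul2,r3:Mul1
cycle 6: CDB Mul1=49; issue MUL r3<-Mul1 // r0:Add2,r1:3,r2:Mul2,r3:Mul1
cycle 7: CDB Mul2=27; stall // r0:Add2,r1:3,r2:27,r3:Mul1
cycle 8: stall // r0:Add2,r1:3,r2:27,r3:Mul1
cycle 9: CDB Add1=76; issue ADD r2<-Add1 // r0:Add2,r1:3,r2:Add1,r3:Mul1
cycle 10: CDB Add2=-24 // r0:-24,r1:3,r2:Add1,r3:Mul1

STATUS = TAG Add1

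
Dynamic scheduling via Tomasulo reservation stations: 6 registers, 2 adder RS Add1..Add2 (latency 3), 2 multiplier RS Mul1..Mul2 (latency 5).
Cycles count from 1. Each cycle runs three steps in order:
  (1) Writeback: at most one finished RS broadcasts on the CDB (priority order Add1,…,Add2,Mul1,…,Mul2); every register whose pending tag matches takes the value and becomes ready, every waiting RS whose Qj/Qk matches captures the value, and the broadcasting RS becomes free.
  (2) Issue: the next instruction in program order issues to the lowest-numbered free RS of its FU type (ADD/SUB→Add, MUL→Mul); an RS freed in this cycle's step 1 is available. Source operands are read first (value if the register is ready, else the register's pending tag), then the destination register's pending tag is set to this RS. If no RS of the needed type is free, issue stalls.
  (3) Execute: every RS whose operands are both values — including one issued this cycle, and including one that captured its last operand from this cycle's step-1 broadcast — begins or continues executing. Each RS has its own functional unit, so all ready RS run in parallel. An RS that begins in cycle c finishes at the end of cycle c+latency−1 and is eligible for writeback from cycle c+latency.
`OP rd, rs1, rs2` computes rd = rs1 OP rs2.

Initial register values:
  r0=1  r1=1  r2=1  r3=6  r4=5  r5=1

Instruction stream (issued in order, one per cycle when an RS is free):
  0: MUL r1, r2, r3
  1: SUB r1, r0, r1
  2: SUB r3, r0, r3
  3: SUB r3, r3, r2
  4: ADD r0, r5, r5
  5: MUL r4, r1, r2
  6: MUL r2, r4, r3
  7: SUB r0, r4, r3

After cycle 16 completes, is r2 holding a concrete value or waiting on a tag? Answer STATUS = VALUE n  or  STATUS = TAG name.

cycle 1: issue MUL r1<-Mul1 // r0:1,r1:Mul1,r2:1,r3:6,r4:5,r5:1
cycle 2: issue SUB r1<-Add1 // r0:1,r1:Add1,r2:1,r3:6,r4:5,r5:1
cycle 3: issue SUB r3<-Add2 // r0:1,r1:Add1,r2:1,r3:Add2,r4:5,r5:1
cycle 4: stall // r0:1,r1:Add1,r2:1,r3:Add2,r4:5,r5:1
cycle 5: stall // r0:1,r1:Add1,r2:1,r3:Add2,r4:5,r5:1
cycle 6: CDB Add2=-5; issue SUB r3<-Add2 // r0:1,r1:Add1,r2:1,r3:Add2,r4:5,r5:1
cycle 7: CDB Mul1=6; stall // r0:1,r1:Add1,r2:1,r3:Add2,r4:5,r5:1
cycle 8: stall // r0:1,r1:Add1,r2:1,r3:Add2,r4:5,r5:1
cycle 9: CDB Add2=-6; issue ADD r0<-Add2 // r0:Add2,r1:Add1,r2:1,r3:-6,r4:5,r5:1
cycle 10: CDB Add1=-5; issue MUL r4<-Mul1 // r0:Add2,r1:-5,r2:1,r3:-6,r4:Mul1,r5:1
cycle 11: issue MUL r2<-Mul2 // r0:Add2,r1:-5,r2:Mul2,r3:-6,r4:Mul1,r5:1
cycle 12: CDB Add2=2; issue SUB r0<-Add1 // r0:Add1,r1:-5,r2:Mul2,r3:-6,r4:Mul1,r5:1
cycle 13: - // r0:Add1,r1:-5,r2:Mul2,r3:-6,r4:Mul1,r5:1
cycle 14: - // r0:Add1,r1:-5,r2:Mul2,r3:-6,r4:Mul1,r5:1
cycle 15: CDB Mul1=-5 // r0:Add1,r1:-5,r2:Mul2,r3:-6,r4:-5,r5:1
cycle 16: - // r0:Add1,r1:-5,r2:Mul2,r3:-6,r4:-5,r5:1

STATUS = TAG Mul2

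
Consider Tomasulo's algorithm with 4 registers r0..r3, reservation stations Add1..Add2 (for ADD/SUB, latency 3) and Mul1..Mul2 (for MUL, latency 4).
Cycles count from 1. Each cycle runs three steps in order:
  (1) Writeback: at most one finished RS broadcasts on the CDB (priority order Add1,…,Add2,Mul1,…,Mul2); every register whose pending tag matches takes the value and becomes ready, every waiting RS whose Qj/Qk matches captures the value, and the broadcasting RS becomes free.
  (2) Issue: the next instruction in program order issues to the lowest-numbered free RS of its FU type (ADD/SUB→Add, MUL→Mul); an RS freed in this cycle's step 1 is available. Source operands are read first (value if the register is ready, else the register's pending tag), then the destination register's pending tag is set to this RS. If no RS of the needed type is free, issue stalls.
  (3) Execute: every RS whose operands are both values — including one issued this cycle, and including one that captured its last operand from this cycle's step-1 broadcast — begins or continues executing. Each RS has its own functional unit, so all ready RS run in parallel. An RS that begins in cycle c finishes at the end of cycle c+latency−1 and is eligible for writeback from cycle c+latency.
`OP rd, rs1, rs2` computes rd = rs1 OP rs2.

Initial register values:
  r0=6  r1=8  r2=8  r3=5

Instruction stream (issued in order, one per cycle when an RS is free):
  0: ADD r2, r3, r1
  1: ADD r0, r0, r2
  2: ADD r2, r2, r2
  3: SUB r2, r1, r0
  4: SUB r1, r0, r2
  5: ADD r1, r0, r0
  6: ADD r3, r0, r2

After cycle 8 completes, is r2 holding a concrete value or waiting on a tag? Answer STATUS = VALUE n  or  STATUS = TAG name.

STATUS = TAG Add1

  c1: issue ADD r2<-Add1  regs: r0:6,r1:8,r2:Add1,r3:5
  c2: issue ADD r0<-Add2  regs: r0:Add2,r1:8,r2:Add1,r3:5
  c3: stall  regs: r0:Add2,r1:8,r2:Add1,r3:5
  c4: CDB Add1=13; issue ADD r2<-Add1  regs: r0:Add2,r1:8,r2:Add1,r3:5
  c5: stall  regs: r0:Add2,r1:8,r2:Add1,r3:5
  c6: stall  regs: r0:Add2,r1:8,r2:Add1,r3:5
  c7: CDB Add1=26; issue SUB r2<-Add1  regs: r0:Add2,r1:8,r2:Add1,r3:5
  c8: CDB Add2=19; issue SUB r1<-Add2  regs: r0:19,r1:Add2,r2:Add1,r3:5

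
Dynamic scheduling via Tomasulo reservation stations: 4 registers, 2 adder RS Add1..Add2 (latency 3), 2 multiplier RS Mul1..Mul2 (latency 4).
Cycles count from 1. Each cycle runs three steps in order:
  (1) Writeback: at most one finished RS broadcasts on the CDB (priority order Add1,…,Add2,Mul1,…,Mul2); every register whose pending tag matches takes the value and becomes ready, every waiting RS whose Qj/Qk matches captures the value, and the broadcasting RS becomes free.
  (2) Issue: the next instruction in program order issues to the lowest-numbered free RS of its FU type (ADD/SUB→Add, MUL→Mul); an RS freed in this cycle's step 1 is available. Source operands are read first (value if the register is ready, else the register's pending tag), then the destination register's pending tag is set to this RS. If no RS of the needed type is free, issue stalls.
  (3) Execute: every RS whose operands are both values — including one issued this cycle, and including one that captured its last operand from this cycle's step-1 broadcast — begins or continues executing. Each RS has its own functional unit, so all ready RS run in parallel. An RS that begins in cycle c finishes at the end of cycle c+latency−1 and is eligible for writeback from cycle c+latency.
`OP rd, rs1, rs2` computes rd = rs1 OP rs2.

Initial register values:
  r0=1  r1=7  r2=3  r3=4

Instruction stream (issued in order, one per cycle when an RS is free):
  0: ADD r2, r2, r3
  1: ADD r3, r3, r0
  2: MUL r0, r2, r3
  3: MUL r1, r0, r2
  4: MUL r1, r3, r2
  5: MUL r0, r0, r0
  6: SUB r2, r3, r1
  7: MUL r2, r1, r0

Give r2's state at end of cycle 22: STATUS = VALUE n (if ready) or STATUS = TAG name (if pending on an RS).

STATUS = VALUE 42875

  c1: issue ADD r2<-Add1  regs: r0:1,r1:7,r2:Add1,r3:4
  c2: issue ADD r3<-Add2  regs: r0:1,r1:7,r2:Add1,r3:Add2
  c3: issue MUL r0<-Mul1  regs: r0:Mul1,r1:7,r2:Add1,r3:Add2
  c4: CDB Add1=7; issue MUL r1<-Mul2  regs: r0:Mul1,r1:Mul2,r2:7,r3:Add2
  c5: CDB Add2=5; stall  regs: r0:Mul1,r1:Mul2,r2:7,r3:5
  c6: stall  regs: r0:Mul1,r1:Mul2,r2:7,r3:5
  c7: stall  regs: r0:Mul1,r1:Mul2,r2:7,r3:5
  c8: stall  regs: r0:Mul1,r1:Mul2,r2:7,r3:5
  c9: CDB Mul1=35; issue MUL r1<-Mul1  regs: r0:35,r1:Mul1,r2:7,r3:5
  c10: stall  regs: r0:35,r1:Mul1,r2:7,r3:5
  c11: stall  regs: r0:35,r1:Mul1,r2:7,r3:5
  c12: stall  regs: r0:35,r1:Mul1,r2:7,r3:5
  c13: CDB Mul1=35; issue MUL r0<-Mul1  regs: r0:Mul1,r1:35,r2:7,r3:5
  c14: CDB Mul2=245; issue SUB r2<-Add1  regs: r0:Mul1,r1:35,r2:Add1,r3:5
  c15: issue MUL r2<-Mul2  regs: r0:Mul1,r1:35,r2:Mul2,r3:5
  c16: -  regs: r0:Mul1,r1:35,r2:Mul2,r3:5
  c17: CDB Add1=-30  regs: r0:Mul1,r1:35,r2:Mul2,r3:5
  c18: CDB Mul1=1225  regs: r0:1225,r1:35,r2:Mul2,r3:5
  c19: -  regs: r0:1225,r1:35,r2:Mul2,r3:5
  c20: -  regs: r0:1225,r1:35,r2:Mul2,r3:5
  c21: -  regs: r0:1225,r1:35,r2:Mul2,r3:5
  c22: CDB Mul2=42875  regs: r0:1225,r1:35,r2:42875,r3:5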